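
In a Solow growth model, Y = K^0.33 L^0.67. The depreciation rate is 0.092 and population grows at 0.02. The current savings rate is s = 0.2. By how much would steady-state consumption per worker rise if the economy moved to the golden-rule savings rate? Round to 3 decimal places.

Δc ≈ 0.076

n + δ = 0.02 + 0.092 = 0.112.
Current steady state (s = 0.2): k* = (0.2/0.112)^(1/0.67) ≈ 2.3760, y* = 2.3760^0.33 ≈ 1.3305, c* = (1−0.2)·1.3305 ≈ 1.0644.
Golden rule sets MPK = n+δ: 0.33·k^(0.33−1) = 0.112, so k_gold = (0.33/0.112)^(1/0.67) ≈ 5.0170.
y_gold = 5.0170^0.33 ≈ 1.7027, c_gold = y_gold − 0.112·k_gold ≈ 1.1408.
Gain: Δc = 1.1408 − 1.0644 ≈ 0.0764.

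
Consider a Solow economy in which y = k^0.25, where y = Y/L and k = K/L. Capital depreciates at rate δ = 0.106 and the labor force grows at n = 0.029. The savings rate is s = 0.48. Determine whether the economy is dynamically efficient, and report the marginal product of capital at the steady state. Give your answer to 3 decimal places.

Break-even investment rate: n + δ = 0.029 + 0.106 = 0.135.
Steady-state k*: s·k^0.25 = 0.135·k gives k* = (0.48/0.135)^(1/0.75) ≈ 5.4268.
MPK = 0.25·5.4268^(-0.75) ≈ 0.0703.
MPK < n+δ = 0.135, so the economy is dynamically inefficient (over-saving).

dynamically inefficient; MPK ≈ 0.070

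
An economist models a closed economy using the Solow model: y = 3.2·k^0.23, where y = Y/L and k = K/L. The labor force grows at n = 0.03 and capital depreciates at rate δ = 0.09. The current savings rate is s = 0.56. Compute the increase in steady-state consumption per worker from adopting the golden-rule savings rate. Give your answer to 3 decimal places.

Break-even investment rate: n + δ = 0.03 + 0.09 = 0.12.
Current steady state (s = 0.56): k* = (0.56·3.2/0.12)^(1/0.77) ≈ 33.4872, y* = 3.2·33.4872^0.23 ≈ 7.1758, c* = (1−0.56)·7.1758 ≈ 3.1574.
Setting f'(k) = n+δ gives 0.23·3.2·k^(0.23−1) = 0.12, hence k_gold = (0.23·3.2/0.12)^(1/0.77) ≈ 10.5434.
y_gold = 3.2·10.5434^0.23 ≈ 5.5009, c_gold = y_gold − 0.12·k_gold ≈ 4.2357.
Gain: Δc = 4.2357 − 3.1574 ≈ 1.0783.

Δc ≈ 1.078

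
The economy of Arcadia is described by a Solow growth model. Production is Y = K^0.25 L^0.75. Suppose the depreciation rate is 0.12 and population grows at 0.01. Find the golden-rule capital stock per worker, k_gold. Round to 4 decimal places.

k_gold ≈ 2.3915

n + δ = 0.01 + 0.12 = 0.13.
At the golden rule the marginal product of capital equals n+δ: 0.25·k^(0.25−1) = 0.13. Solving, k_gold = (0.25/0.13)^(1/0.75) ≈ 2.3915.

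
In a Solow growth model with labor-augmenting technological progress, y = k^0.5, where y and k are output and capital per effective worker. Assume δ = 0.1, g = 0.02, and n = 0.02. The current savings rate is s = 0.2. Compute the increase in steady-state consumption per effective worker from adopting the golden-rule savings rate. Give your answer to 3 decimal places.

Δc ≈ 0.643

Capital per effective worker breaks even when investment replaces (n + g + δ)·k; here n + g + δ = 0.14.
Current steady state (s = 0.2): k* = (0.2/0.14)^(1/0.5) ≈ 2.0408, y* = 2.0408^0.5 ≈ 1.4286, c* = (1−0.2)·1.4286 ≈ 1.1429.
At the golden rule the marginal product of capital equals n+g+δ: 0.5·k^(0.5−1) = 0.14. Solving, k_gold = (0.5/0.14)^(1/0.5) ≈ 12.7551.
y_gold = 12.7551^0.5 ≈ 3.5714, c_gold = y_gold − 0.14·k_gold ≈ 1.7857.
Gain: Δc = 1.7857 − 1.1429 ≈ 0.6429.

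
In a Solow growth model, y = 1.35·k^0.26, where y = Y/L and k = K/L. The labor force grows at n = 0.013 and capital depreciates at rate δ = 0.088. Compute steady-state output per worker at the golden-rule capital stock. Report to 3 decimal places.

y_gold ≈ 2.091

The effective depreciation rate is n + δ = 0.013 + 0.088 = 0.101.
Setting f'(k) = n+δ gives 0.26·1.35·k^(0.26−1) = 0.101, hence k_gold = (0.26·1.35/0.101)^(1/0.74) ≈ 5.3835.
Output: y_gold = 1.35·k_gold^0.26 = 1.35·5.3835^0.26 ≈ 2.0913.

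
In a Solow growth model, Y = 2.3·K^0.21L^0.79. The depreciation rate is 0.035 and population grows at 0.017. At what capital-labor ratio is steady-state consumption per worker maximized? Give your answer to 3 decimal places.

n + δ = 0.017 + 0.035 = 0.052.
Golden rule sets MPK = n+δ: 0.21·2.3·k^(0.21−1) = 0.052, so k_gold = (0.21·2.3/0.052)^(1/0.79) ≈ 16.7975.

k_gold ≈ 16.798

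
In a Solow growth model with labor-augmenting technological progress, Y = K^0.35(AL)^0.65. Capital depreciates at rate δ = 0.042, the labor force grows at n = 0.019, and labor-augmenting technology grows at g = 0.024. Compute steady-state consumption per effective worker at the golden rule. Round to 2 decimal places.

n + g + δ = 0.019 + 0.024 + 0.042 = 0.085.
Setting f'(k) = n+g+δ gives 0.35·k^(0.35−1) = 0.085, hence k_gold = (0.35/0.085)^(1/0.65) ≈ 8.8230.
y_gold = 8.8230^0.35 ≈ 2.1427.
c_gold = y_gold − (n+g+δ)·k_gold = 2.1427 − 0.085·8.8230 ≈ 1.3928.

c_gold ≈ 1.39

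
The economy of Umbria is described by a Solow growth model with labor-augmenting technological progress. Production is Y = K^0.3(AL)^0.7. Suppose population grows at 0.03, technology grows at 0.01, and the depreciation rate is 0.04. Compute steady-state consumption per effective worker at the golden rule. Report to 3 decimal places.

c_gold ≈ 1.233

n + g + δ = 0.03 + 0.01 + 0.04 = 0.08.
Maximizing c = f(k) − (n+g+δ)·k gives f'(k) = n+g+δ, i.e. 0.3·k^(0.3−1) = 0.08, so k_gold = (0.3/0.08)^(1/0.7) ≈ 6.6076.
y_gold = 6.6076^0.3 ≈ 1.7620.
c_gold = y_gold − (n+g+δ)·k_gold = 1.7620 − 0.08·6.6076 ≈ 1.2334.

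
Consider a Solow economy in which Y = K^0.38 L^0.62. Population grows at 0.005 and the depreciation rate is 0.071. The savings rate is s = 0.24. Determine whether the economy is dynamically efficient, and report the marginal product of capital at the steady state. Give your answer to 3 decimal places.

Break-even investment rate: n + δ = 0.005 + 0.071 = 0.076.
Steady-state k*: s·k^0.38 = 0.076·k gives k* = (0.24/0.076)^(1/0.62) ≈ 6.3897.
MPK = 0.38·6.3897^(-0.62) ≈ 0.1203.
MPK > n+δ = 0.076, so the economy is dynamically efficient (under-saving).

dynamically efficient; MPK ≈ 0.120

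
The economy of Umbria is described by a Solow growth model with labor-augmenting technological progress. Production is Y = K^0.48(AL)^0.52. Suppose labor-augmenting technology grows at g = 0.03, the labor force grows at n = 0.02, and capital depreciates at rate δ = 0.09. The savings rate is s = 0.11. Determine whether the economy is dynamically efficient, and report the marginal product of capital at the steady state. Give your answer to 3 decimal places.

n + g + δ = 0.02 + 0.03 + 0.09 = 0.14.
Steady-state k*: s·k^0.48 = 0.14·k gives k* = (0.11/0.14)^(1/0.52) ≈ 0.6289.
MPK = 0.48·0.6289^(-0.52) ≈ 0.6109.
MPK > n+g+δ = 0.14, so the economy is dynamically efficient (under-saving).

dynamically efficient; MPK ≈ 0.611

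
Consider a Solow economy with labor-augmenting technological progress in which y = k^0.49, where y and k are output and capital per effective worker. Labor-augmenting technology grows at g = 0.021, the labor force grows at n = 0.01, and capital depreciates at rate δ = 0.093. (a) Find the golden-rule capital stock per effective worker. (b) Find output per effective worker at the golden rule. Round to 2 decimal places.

Capital per effective worker breaks even when investment replaces (n + g + δ)·k; here n + g + δ = 0.124.
Setting f'(k) = n+g+δ gives 0.49·k^(0.49−1) = 0.124, hence k_gold = (0.49/0.124)^(1/0.51) ≈ 14.7961.
y_gold = 14.7961^0.49 ≈ 3.7443.

(a) k_gold ≈ 14.80; (b) y_gold ≈ 3.74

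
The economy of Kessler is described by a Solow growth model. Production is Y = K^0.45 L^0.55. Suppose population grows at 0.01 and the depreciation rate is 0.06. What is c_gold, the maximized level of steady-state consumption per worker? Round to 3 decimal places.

c_gold ≈ 2.521

n + δ = 0.01 + 0.06 = 0.07.
Golden rule sets MPK = n+δ: 0.45·k^(0.45−1) = 0.07, so k_gold = (0.45/0.07)^(1/0.55) ≈ 29.4645.
y_gold = 29.4645^0.45 ≈ 4.5834.
c_gold = y_gold − (n+δ)·k_gold = 4.5834 − 0.07·29.4645 ≈ 2.5209.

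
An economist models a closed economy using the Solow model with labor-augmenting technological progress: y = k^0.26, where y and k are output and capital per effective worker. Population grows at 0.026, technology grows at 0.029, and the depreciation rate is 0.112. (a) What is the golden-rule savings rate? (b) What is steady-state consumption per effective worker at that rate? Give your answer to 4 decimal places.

(a) s_gold = 0.2600; (b) c_gold ≈ 0.8645

n + g + δ = 0.026 + 0.029 + 0.112 = 0.167.
For Cobb-Douglas, s_gold equals capital's share: s_gold = 0.26.
Maximizing c = f(k) − (n+g+δ)·k gives f'(k) = n+g+δ, i.e. 0.26·k^(0.26−1) = 0.167, so k_gold = (0.26/0.167)^(1/0.74) ≈ 1.8189.
y_gold = 1.8189^0.26 ≈ 1.1683; c_gold = (1−0.26)·y_gold ≈ 0.8645.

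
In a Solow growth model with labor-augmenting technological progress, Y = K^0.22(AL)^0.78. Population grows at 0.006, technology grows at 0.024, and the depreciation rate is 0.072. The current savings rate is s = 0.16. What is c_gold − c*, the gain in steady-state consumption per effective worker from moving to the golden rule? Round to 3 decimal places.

Δc ≈ 0.015

Capital per effective worker breaks even when investment replaces (n + g + δ)·k; here n + g + δ = 0.102.
Current steady state (s = 0.16): k* = (0.16/0.102)^(1/0.78) ≈ 1.7810, y* = 1.7810^0.22 ≈ 1.1354, c* = (1−0.16)·1.1354 ≈ 0.9537.
Setting f'(k) = n+g+δ gives 0.22·k^(0.22−1) = 0.102, hence k_gold = (0.22/0.102)^(1/0.78) ≈ 2.6790.
y_gold = 2.6790^0.22 ≈ 1.2421, c_gold = y_gold − 0.102·k_gold ≈ 0.9688.
Gain: Δc = 0.9688 − 0.9537 ≈ 0.0151.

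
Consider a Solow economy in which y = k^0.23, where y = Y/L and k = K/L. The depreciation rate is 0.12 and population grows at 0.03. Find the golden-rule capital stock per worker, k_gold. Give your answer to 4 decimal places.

The effective depreciation rate is n + δ = 0.03 + 0.12 = 0.15.
Setting f'(k) = n+δ gives 0.23·k^(0.23−1) = 0.15, hence k_gold = (0.23/0.15)^(1/0.77) ≈ 1.7422.

k_gold ≈ 1.7422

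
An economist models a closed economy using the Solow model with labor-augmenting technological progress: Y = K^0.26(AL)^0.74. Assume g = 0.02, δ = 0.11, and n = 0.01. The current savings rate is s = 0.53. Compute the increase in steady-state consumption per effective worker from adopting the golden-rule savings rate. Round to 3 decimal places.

Δc ≈ 0.170

Break-even investment rate: n + g + δ = 0.01 + 0.02 + 0.11 = 0.14.
Current steady state (s = 0.53): k* = (0.53/0.14)^(1/0.74) ≈ 6.0434, y* = 6.0434^0.26 ≈ 1.5964, c* = (1−0.53)·1.5964 ≈ 0.7503.
At the golden rule the marginal product of capital equals n+g+δ: 0.26·k^(0.26−1) = 0.14. Solving, k_gold = (0.26/0.14)^(1/0.74) ≈ 2.3084.
y_gold = 2.3084^0.26 ≈ 1.2430, c_gold = y_gold − 0.14·k_gold ≈ 0.9198.
Gain: Δc = 0.9198 − 0.7503 ≈ 0.1695.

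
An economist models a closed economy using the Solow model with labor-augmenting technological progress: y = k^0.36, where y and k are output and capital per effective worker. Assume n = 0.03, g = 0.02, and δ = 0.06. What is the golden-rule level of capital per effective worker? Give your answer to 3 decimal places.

k_gold ≈ 6.376

n + g + δ = 0.03 + 0.02 + 0.06 = 0.11.
At the golden rule the marginal product of capital equals n+g+δ: 0.36·k^(0.36−1) = 0.11. Solving, k_gold = (0.36/0.11)^(1/0.64) ≈ 6.3760.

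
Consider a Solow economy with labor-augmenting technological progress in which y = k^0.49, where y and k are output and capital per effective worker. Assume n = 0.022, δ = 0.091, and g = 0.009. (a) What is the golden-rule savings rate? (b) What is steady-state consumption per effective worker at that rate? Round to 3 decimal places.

n + g + δ = 0.022 + 0.009 + 0.091 = 0.122.
For Cobb-Douglas, s_gold equals capital's share: s_gold = 0.49.
Golden rule sets MPK = n+g+δ: 0.49·k^(0.49−1) = 0.122, so k_gold = (0.49/0.122)^(1/0.51) ≈ 15.2754.
y_gold = 15.2754^0.49 ≈ 3.8033; c_gold = (1−0.49)·y_gold ≈ 1.9397.

(a) s_gold = 0.490; (b) c_gold ≈ 1.940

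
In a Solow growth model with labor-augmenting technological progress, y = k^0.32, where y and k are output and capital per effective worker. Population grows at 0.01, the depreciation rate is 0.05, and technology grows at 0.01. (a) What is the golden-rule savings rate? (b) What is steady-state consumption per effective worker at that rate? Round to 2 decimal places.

n + g + δ = 0.01 + 0.01 + 0.05 = 0.07.
For Cobb-Douglas, s_gold equals capital's share: s_gold = 0.32.
Golden rule sets MPK = n+g+δ: 0.32·k^(0.32−1) = 0.07, so k_gold = (0.32/0.07)^(1/0.68) ≈ 9.3468.
y_gold = 9.3468^0.32 ≈ 2.0446; c_gold = (1−0.32)·y_gold ≈ 1.3903.

(a) s_gold = 0.32; (b) c_gold ≈ 1.39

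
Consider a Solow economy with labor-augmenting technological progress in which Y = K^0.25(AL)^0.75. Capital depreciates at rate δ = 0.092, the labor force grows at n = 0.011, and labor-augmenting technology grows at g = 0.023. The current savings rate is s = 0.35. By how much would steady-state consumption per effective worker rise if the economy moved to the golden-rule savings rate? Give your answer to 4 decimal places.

Δc ≈ 0.0287

Break-even investment rate: n + g + δ = 0.011 + 0.023 + 0.092 = 0.126.
Current steady state (s = 0.35): k* = (0.35/0.126)^(1/0.75) ≈ 3.9048, y* = 3.9048^0.25 ≈ 1.4057, c* = (1−0.35)·1.4057 ≈ 0.9137.
Golden rule sets MPK = n+g+δ: 0.25·k^(0.25−1) = 0.126, so k_gold = (0.25/0.126)^(1/0.75) ≈ 2.4932.
y_gold = 2.4932^0.25 ≈ 1.2566, c_gold = y_gold − 0.126·k_gold ≈ 0.9424.
Gain: Δc = 0.9424 − 0.9137 ≈ 0.0287.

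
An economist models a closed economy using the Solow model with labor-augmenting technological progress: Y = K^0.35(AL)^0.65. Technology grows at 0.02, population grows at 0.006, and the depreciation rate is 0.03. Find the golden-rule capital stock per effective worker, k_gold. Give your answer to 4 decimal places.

k_gold ≈ 16.7661

Break-even investment rate: n + g + δ = 0.006 + 0.02 + 0.03 = 0.056.
Maximizing c = f(k) − (n+g+δ)·k gives f'(k) = n+g+δ, i.e. 0.35·k^(0.35−1) = 0.056, so k_gold = (0.35/0.056)^(1/0.65) ≈ 16.7661.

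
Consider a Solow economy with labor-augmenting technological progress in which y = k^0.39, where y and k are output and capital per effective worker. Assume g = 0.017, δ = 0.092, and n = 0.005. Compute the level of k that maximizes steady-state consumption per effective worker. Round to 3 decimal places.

k_gold ≈ 7.511

Break-even investment rate: n + g + δ = 0.005 + 0.017 + 0.092 = 0.114.
Maximizing c = f(k) − (n+g+δ)·k gives f'(k) = n+g+δ, i.e. 0.39·k^(0.39−1) = 0.114, so k_gold = (0.39/0.114)^(1/0.61) ≈ 7.5105.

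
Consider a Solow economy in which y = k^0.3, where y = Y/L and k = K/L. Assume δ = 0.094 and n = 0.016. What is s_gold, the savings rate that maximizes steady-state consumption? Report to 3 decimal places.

Break-even investment rate: n + δ = 0.016 + 0.094 = 0.11.
At the golden rule MPK = n+δ, and in any Cobb-Douglas steady state s = (n+δ)·k/y = MPK·k/y = capital's share 0.3.

s_gold = 0.300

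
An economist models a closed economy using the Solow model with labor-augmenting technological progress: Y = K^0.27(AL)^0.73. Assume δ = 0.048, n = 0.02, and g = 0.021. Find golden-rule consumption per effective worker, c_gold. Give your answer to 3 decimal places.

n + g + δ = 0.02 + 0.021 + 0.048 = 0.089.
Golden rule sets MPK = n+g+δ: 0.27·k^(0.27−1) = 0.089, so k_gold = (0.27/0.089)^(1/0.73) ≈ 4.5734.
y_gold = 4.5734^0.27 ≈ 1.5075.
c_gold = y_gold − (n+g+δ)·k_gold = 1.5075 − 0.089·4.5734 ≈ 1.1005.

c_gold ≈ 1.100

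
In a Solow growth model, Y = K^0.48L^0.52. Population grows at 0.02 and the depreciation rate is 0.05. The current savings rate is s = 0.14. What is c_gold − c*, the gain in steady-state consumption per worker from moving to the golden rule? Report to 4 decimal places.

Δc ≈ 1.4442

Capital per worker breaks even when investment replaces (n + δ)·k; here n + δ = 0.07.
Current steady state (s = 0.14): k* = (0.14/0.07)^(1/0.52) ≈ 3.7923, y* = 3.7923^0.48 ≈ 1.8962, c* = (1−0.14)·1.8962 ≈ 1.6307.
Setting f'(k) = n+δ gives 0.48·k^(0.48−1) = 0.07, hence k_gold = (0.48/0.07)^(1/0.52) ≈ 40.5478.
y_gold = 40.5478^0.48 ≈ 5.9132, c_gold = y_gold − 0.07·k_gold ≈ 3.0749.
Gain: Δc = 3.0749 − 1.6307 ≈ 1.4442.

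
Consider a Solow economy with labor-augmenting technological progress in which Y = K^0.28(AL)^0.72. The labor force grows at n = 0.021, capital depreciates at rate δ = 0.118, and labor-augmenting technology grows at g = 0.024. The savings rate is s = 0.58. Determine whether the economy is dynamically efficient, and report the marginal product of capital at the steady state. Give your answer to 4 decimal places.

Capital per effective worker breaks even when investment replaces (n + g + δ)·k; here n + g + δ = 0.163.
Steady-state k*: s·k^0.28 = 0.163·k gives k* = (0.58/0.163)^(1/0.72) ≈ 5.8292.
MPK = 0.28·5.8292^(-0.72) ≈ 0.0787.
MPK < n+g+δ = 0.163, so the economy is dynamically inefficient (over-saving).

dynamically inefficient; MPK ≈ 0.0787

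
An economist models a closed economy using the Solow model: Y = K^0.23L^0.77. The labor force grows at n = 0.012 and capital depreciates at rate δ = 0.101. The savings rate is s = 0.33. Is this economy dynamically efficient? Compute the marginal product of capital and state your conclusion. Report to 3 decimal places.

The effective depreciation rate is n + δ = 0.012 + 0.101 = 0.113.
Steady-state k*: s·k^0.23 = 0.113·k gives k* = (0.33/0.113)^(1/0.77) ≈ 4.0222.
MPK = 0.23·4.0222^(-0.77) ≈ 0.0788.
MPK < n+δ = 0.113, so the economy is dynamically inefficient (over-saving).

dynamically inefficient; MPK ≈ 0.079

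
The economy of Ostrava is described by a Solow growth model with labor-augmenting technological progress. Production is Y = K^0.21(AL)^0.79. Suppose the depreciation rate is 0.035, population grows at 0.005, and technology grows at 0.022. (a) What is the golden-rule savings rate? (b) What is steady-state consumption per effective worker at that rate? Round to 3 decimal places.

(a) s_gold = 0.210; (b) c_gold ≈ 1.093

n + g + δ = 0.005 + 0.022 + 0.035 = 0.062.
For Cobb-Douglas, s_gold equals capital's share: s_gold = 0.21.
At the golden rule the marginal product of capital equals n+g+δ: 0.21·k^(0.21−1) = 0.062. Solving, k_gold = (0.21/0.062)^(1/0.79) ≈ 4.6845.
y_gold = 4.6845^0.21 ≈ 1.3831; c_gold = (1−0.21)·y_gold ≈ 1.0926.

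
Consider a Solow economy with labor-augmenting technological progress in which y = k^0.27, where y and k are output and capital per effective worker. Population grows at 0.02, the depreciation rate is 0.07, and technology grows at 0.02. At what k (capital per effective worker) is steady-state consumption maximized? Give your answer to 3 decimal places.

Capital per effective worker breaks even when investment replaces (n + g + δ)·k; here n + g + δ = 0.11.
At the golden rule the marginal product of capital equals n+g+δ: 0.27·k^(0.27−1) = 0.11. Solving, k_gold = (0.27/0.11)^(1/0.73) ≈ 3.4214.

k_gold ≈ 3.421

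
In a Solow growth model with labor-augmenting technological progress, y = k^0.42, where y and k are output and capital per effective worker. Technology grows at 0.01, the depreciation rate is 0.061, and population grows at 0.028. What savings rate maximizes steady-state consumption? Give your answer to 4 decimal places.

n + g + δ = 0.028 + 0.01 + 0.061 = 0.099.
At the golden rule MPK = n+g+δ, and in any Cobb-Douglas steady state s = (n+g+δ)·k/y = MPK·k/y = capital's share 0.42.

s_gold = 0.4200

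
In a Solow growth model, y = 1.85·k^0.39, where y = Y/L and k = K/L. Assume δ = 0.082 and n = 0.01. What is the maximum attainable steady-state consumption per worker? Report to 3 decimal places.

c_gold ≈ 4.211

n + δ = 0.01 + 0.082 = 0.092.
Golden rule sets MPK = n+δ: 0.39·1.85·k^(0.39−1) = 0.092, so k_gold = (0.39·1.85/0.092)^(1/0.61) ≈ 29.2623.
y_gold = 1.85·29.2623^0.39 ≈ 6.9029.
c_gold = y_gold − (n+δ)·k_gold = 6.9029 − 0.092·29.2623 ≈ 4.2108.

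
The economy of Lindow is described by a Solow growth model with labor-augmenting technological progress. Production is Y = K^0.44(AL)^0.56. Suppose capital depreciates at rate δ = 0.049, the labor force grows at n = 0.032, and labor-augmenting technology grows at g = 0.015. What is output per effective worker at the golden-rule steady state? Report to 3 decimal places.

y_gold ≈ 3.307

Capital per effective worker breaks even when investment replaces (n + g + δ)·k; here n + g + δ = 0.096.
Maximizing c = f(k) − (n+g+δ)·k gives f'(k) = n+g+δ, i.e. 0.44·k^(0.44−1) = 0.096, so k_gold = (0.44/0.096)^(1/0.56) ≈ 15.1594.
Output: y_gold = k_gold^0.44 = 15.1594^0.44 ≈ 3.3075.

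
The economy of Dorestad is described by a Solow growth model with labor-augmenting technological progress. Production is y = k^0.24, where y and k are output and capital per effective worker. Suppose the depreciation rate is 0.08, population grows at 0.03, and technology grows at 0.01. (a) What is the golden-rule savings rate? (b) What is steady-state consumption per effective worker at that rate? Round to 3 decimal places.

(a) s_gold = 0.240; (b) c_gold ≈ 0.946

The effective depreciation rate is n + g + δ = 0.03 + 0.01 + 0.08 = 0.12.
For Cobb-Douglas, s_gold equals capital's share: s_gold = 0.24.
Setting f'(k) = n+g+δ gives 0.24·k^(0.24−1) = 0.12, hence k_gold = (0.24/0.12)^(1/0.76) ≈ 2.4894.
y_gold = 2.4894^0.24 ≈ 1.2447; c_gold = (1−0.24)·y_gold ≈ 0.9460.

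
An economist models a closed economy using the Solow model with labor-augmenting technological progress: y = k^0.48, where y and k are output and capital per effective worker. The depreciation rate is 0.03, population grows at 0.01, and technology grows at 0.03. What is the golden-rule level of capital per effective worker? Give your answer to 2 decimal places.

k_gold ≈ 40.55

The effective depreciation rate is n + g + δ = 0.01 + 0.03 + 0.03 = 0.07.
Maximizing c = f(k) − (n+g+δ)·k gives f'(k) = n+g+δ, i.e. 0.48·k^(0.48−1) = 0.07, so k_gold = (0.48/0.07)^(1/0.52) ≈ 40.5478.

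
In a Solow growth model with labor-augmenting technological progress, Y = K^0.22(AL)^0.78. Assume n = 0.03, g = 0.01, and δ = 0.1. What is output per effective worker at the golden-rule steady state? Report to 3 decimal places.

Capital per effective worker breaks even when investment replaces (n + g + δ)·k; here n + g + δ = 0.14.
Golden rule sets MPK = n+g+δ: 0.22·k^(0.22−1) = 0.14, so k_gold = (0.22/0.14)^(1/0.78) ≈ 1.7851.
Output: y_gold = k_gold^0.22 = 1.7851^0.22 ≈ 1.1360.

y_gold ≈ 1.136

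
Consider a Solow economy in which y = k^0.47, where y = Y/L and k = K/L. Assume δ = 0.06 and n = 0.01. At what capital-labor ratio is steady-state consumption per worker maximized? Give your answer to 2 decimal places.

k_gold ≈ 36.34

Capital per worker breaks even when investment replaces (n + δ)·k; here n + δ = 0.07.
Golden rule sets MPK = n+δ: 0.47·k^(0.47−1) = 0.07, so k_gold = (0.47/0.07)^(1/0.53) ≈ 36.3393.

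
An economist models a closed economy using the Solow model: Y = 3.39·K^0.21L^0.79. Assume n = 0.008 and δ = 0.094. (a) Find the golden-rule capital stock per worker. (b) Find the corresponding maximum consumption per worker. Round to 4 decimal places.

n + δ = 0.008 + 0.094 = 0.102.
Maximizing c = f(k) − (n+δ)·k gives f'(k) = n+δ, i.e. 0.21·3.39·k^(0.21−1) = 0.102, so k_gold = (0.21·3.39/0.102)^(1/0.79) ≈ 11.6984.
y_gold = 3.39·11.6984^0.21 ≈ 5.6821; c_gold = y_gold − 0.102·k_gold ≈ 4.4888.

(a) k_gold ≈ 11.6984; (b) c_gold ≈ 4.4888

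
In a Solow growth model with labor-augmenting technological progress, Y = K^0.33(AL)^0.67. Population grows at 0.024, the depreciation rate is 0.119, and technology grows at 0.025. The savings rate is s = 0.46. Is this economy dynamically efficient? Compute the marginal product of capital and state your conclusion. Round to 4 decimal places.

Break-even investment rate: n + g + δ = 0.024 + 0.025 + 0.119 = 0.168.
Steady-state k*: s·k^0.33 = 0.168·k gives k* = (0.46/0.168)^(1/0.67) ≈ 4.4968.
MPK = 0.33·4.4968^(-0.67) ≈ 0.1205.
MPK < n+g+δ = 0.168, so the economy is dynamically inefficient (over-saving).

dynamically inefficient; MPK ≈ 0.1205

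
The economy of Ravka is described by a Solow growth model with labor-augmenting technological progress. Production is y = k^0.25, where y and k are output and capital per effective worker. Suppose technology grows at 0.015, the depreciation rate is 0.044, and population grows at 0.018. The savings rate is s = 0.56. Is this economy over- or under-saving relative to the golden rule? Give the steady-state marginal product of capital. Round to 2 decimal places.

over-saving; MPK ≈ 0.03

Break-even investment rate: n + g + δ = 0.018 + 0.015 + 0.044 = 0.077.
Steady-state k*: s·k^0.25 = 0.077·k gives k* = (0.56/0.077)^(1/0.75) ≈ 14.0906.
MPK = 0.25·14.0906^(-0.75) ≈ 0.0344.
MPK < n+g+δ = 0.077, so the economy is dynamically inefficient (over-saving).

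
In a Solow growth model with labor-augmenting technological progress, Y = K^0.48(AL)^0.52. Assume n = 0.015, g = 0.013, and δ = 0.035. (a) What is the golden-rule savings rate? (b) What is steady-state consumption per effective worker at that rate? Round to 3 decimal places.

The effective depreciation rate is n + g + δ = 0.015 + 0.013 + 0.035 = 0.063.
For Cobb-Douglas, s_gold equals capital's share: s_gold = 0.48.
At the golden rule the marginal product of capital equals n+g+δ: 0.48·k^(0.48−1) = 0.063. Solving, k_gold = (0.48/0.063)^(1/0.52) ≈ 49.6550.
y_gold = 49.6550^0.48 ≈ 6.5172; c_gold = (1−0.48)·y_gold ≈ 3.3890.

(a) s_gold = 0.480; (b) c_gold ≈ 3.389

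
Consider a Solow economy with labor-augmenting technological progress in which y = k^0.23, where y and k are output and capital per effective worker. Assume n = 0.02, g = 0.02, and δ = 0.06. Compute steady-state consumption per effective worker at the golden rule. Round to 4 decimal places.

The effective depreciation rate is n + g + δ = 0.02 + 0.02 + 0.06 = 0.1.
Setting f'(k) = n+g+δ gives 0.23·k^(0.23−1) = 0.1, hence k_gold = (0.23/0.1)^(1/0.77) ≈ 2.9497.
y_gold = 2.9497^0.23 ≈ 1.2825.
c_gold = y_gold − (n+g+δ)·k_gold = 1.2825 − 0.1·2.9497 ≈ 0.9875.

c_gold ≈ 0.9875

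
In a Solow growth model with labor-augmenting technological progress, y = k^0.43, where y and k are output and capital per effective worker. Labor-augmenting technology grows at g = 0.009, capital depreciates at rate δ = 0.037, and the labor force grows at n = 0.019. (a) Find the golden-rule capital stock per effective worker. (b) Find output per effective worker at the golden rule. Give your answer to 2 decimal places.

(a) k_gold ≈ 27.52; (b) y_gold ≈ 4.16

Break-even investment rate: n + g + δ = 0.019 + 0.009 + 0.037 = 0.065.
Setting f'(k) = n+g+δ gives 0.43·k^(0.43−1) = 0.065, hence k_gold = (0.43/0.065)^(1/0.57) ≈ 27.5151.
y_gold = 27.5151^0.43 ≈ 4.1593.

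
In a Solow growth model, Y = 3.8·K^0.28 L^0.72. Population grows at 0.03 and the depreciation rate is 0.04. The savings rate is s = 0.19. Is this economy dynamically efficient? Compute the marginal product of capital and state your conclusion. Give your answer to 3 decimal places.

n + δ = 0.03 + 0.04 = 0.07.
Steady-state k*: s·A·k^0.28 = 0.07·k gives k* = (0.19·3.8/0.07)^(1/0.72) ≈ 25.5596.
MPK = 0.28·3.8·25.5596^(-0.72) ≈ 0.1032.
MPK > n+δ = 0.07, so the economy is dynamically efficient (under-saving).

dynamically efficient; MPK ≈ 0.103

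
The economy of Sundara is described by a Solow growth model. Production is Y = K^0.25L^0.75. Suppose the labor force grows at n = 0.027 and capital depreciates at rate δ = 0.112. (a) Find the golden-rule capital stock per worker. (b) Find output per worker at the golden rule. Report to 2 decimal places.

(a) k_gold ≈ 2.19; (b) y_gold ≈ 1.22

n + δ = 0.027 + 0.112 = 0.139.
Golden rule sets MPK = n+δ: 0.25·k^(0.25−1) = 0.139, so k_gold = (0.25/0.139)^(1/0.75) ≈ 2.1873.
y_gold = 2.1873^0.25 ≈ 1.2161.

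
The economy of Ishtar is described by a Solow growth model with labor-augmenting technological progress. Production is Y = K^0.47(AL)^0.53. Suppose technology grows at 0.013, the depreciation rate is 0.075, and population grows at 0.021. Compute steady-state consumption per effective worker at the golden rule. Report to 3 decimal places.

c_gold ≈ 1.937

Capital per effective worker breaks even when investment replaces (n + g + δ)·k; here n + g + δ = 0.109.
At the golden rule the marginal product of capital equals n+g+δ: 0.47·k^(0.47−1) = 0.109. Solving, k_gold = (0.47/0.109)^(1/0.53) ≈ 15.7577.
y_gold = 15.7577^0.47 ≈ 3.6544.
c_gold = y_gold − (n+g+δ)·k_gold = 3.6544 − 0.109·15.7577 ≈ 1.9369.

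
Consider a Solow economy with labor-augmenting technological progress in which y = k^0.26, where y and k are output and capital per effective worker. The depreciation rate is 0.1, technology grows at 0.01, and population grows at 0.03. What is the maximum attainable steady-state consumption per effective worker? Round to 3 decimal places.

The effective depreciation rate is n + g + δ = 0.03 + 0.01 + 0.1 = 0.14.
Setting f'(k) = n+g+δ gives 0.26·k^(0.26−1) = 0.14, hence k_gold = (0.26/0.14)^(1/0.74) ≈ 2.3084.
y_gold = 2.3084^0.26 ≈ 1.2430.
c_gold = y_gold − (n+g+δ)·k_gold = 1.2430 − 0.14·2.3084 ≈ 0.9198.

c_gold ≈ 0.920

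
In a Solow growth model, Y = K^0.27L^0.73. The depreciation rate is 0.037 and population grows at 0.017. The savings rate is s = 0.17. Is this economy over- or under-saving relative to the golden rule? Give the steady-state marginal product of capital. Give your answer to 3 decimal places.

The effective depreciation rate is n + δ = 0.017 + 0.037 = 0.054.
Steady-state k*: s·k^0.27 = 0.054·k gives k* = (0.17/0.054)^(1/0.73) ≈ 4.8114.
MPK = 0.27·4.8114^(-0.73) ≈ 0.0858.
MPK > n+δ = 0.054, so the economy is dynamically efficient (under-saving).

under-saving; MPK ≈ 0.086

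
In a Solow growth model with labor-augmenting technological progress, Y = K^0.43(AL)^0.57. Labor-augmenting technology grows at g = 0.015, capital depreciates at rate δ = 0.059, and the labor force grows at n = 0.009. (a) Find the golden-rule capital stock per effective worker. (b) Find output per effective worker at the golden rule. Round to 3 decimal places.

Capital per effective worker breaks even when investment replaces (n + g + δ)·k; here n + g + δ = 0.083.
At the golden rule the marginal product of capital equals n+g+δ: 0.43·k^(0.43−1) = 0.083. Solving, k_gold = (0.43/0.083)^(1/0.57) ≈ 17.9191.
y_gold = 17.9191^0.43 ≈ 3.4588.

(a) k_gold ≈ 17.919; (b) y_gold ≈ 3.459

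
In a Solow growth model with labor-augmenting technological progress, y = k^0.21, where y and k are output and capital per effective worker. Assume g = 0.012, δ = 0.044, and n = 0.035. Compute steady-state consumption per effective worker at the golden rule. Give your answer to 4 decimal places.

c_gold ≈ 0.9867

The effective depreciation rate is n + g + δ = 0.035 + 0.012 + 0.044 = 0.091.
Golden rule sets MPK = n+g+δ: 0.21·k^(0.21−1) = 0.091, so k_gold = (0.21/0.091)^(1/0.79) ≈ 2.8822.
y_gold = 2.8822^0.21 ≈ 1.2489.
c_gold = y_gold − (n+g+δ)·k_gold = 1.2489 − 0.091·2.8822 ≈ 0.9867.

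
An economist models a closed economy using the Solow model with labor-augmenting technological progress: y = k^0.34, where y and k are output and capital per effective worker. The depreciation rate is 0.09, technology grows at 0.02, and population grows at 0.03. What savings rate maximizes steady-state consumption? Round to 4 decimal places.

s_gold = 0.3400

Break-even investment rate: n + g + δ = 0.03 + 0.02 + 0.09 = 0.14.
At the golden rule MPK = n+g+δ, and in any Cobb-Douglas steady state s = (n+g+δ)·k/y = MPK·k/y = capital's share 0.34.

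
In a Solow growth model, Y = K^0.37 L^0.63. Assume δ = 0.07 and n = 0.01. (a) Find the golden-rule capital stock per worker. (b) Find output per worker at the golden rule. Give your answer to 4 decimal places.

Capital per worker breaks even when investment replaces (n + δ)·k; here n + δ = 0.08.
Setting f'(k) = n+δ gives 0.37·k^(0.37−1) = 0.08, hence k_gold = (0.37/0.08)^(1/0.63) ≈ 11.3693.
y_gold = 11.3693^0.37 ≈ 2.4582.

(a) k_gold ≈ 11.3693; (b) y_gold ≈ 2.4582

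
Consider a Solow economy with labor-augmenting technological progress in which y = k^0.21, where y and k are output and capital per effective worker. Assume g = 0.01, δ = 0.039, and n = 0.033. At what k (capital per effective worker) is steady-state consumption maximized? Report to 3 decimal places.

Capital per effective worker breaks even when investment replaces (n + g + δ)·k; here n + g + δ = 0.082.
At the golden rule the marginal product of capital equals n+g+δ: 0.21·k^(0.21−1) = 0.082. Solving, k_gold = (0.21/0.082)^(1/0.79) ≈ 3.2883.

k_gold ≈ 3.288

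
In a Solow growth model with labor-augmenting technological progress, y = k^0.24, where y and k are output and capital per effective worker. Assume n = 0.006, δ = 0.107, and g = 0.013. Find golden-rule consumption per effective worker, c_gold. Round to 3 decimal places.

Break-even investment rate: n + g + δ = 0.006 + 0.013 + 0.107 = 0.126.
At the golden rule the marginal product of capital equals n+g+δ: 0.24·k^(0.24−1) = 0.126. Solving, k_gold = (0.24/0.126)^(1/0.76) ≈ 2.3346.
y_gold = 2.3346^0.24 ≈ 1.2257.
c_gold = y_gold − (n+g+δ)·k_gold = 1.2257 − 0.126·2.3346 ≈ 0.9315.

c_gold ≈ 0.932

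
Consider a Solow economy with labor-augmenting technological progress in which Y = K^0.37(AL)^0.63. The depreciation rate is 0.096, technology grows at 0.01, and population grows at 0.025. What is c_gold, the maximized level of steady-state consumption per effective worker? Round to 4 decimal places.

c_gold ≈ 1.1592

n + g + δ = 0.025 + 0.01 + 0.096 = 0.131.
Golden rule sets MPK = n+g+δ: 0.37·k^(0.37−1) = 0.131, so k_gold = (0.37/0.131)^(1/0.63) ≈ 5.1971.
y_gold = 5.1971^0.37 ≈ 1.8401.
c_gold = y_gold − (n+g+δ)·k_gold = 1.8401 − 0.131·5.1971 ≈ 1.1592.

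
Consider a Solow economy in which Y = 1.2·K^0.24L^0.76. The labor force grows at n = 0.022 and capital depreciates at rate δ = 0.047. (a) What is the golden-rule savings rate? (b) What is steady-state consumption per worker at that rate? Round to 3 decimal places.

(a) s_gold = 0.240; (b) c_gold ≈ 1.432

Break-even investment rate: n + δ = 0.022 + 0.047 = 0.069.
For Cobb-Douglas, s_gold equals capital's share: s_gold = 0.24.
Setting f'(k) = n+δ gives 0.24·1.2·k^(0.24−1) = 0.069, hence k_gold = (0.24·1.2/0.069)^(1/0.76) ≈ 6.5540.
y_gold = 1.2·6.5540^0.24 ≈ 1.8843; c_gold = (1−0.24)·y_gold ≈ 1.4320.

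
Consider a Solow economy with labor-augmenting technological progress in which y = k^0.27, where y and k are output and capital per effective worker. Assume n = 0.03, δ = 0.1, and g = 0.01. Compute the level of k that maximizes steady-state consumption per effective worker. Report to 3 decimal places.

k_gold ≈ 2.459

The effective depreciation rate is n + g + δ = 0.03 + 0.01 + 0.1 = 0.14.
Setting f'(k) = n+g+δ gives 0.27·k^(0.27−1) = 0.14, hence k_gold = (0.27/0.14)^(1/0.73) ≈ 2.4589.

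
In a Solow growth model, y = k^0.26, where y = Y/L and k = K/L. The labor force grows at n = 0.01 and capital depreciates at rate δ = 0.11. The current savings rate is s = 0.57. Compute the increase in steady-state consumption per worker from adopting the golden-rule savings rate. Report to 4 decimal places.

Δc ≈ 0.2276

Break-even investment rate: n + δ = 0.01 + 0.11 = 0.12.
Current steady state (s = 0.57): k* = (0.57/0.12)^(1/0.74) ≈ 8.2120, y* = 8.2120^0.26 ≈ 1.7288, c* = (1−0.57)·1.7288 ≈ 0.7434.
Setting f'(k) = n+δ gives 0.26·k^(0.26−1) = 0.12, hence k_gold = (0.26/0.12)^(1/0.74) ≈ 2.8430.
y_gold = 2.8430^0.26 ≈ 1.3121, c_gold = y_gold − 0.12·k_gold ≈ 0.9710.
Gain: Δc = 0.9710 − 0.7434 ≈ 0.2276.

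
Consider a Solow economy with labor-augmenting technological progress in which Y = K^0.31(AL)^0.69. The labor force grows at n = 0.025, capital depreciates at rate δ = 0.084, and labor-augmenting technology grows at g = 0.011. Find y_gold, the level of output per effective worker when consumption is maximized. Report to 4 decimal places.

Capital per effective worker breaks even when investment replaces (n + g + δ)·k; here n + g + δ = 0.12.
At the golden rule the marginal product of capital equals n+g+δ: 0.31·k^(0.31−1) = 0.12. Solving, k_gold = (0.31/0.12)^(1/0.69) ≈ 3.9570.
Output: y_gold = k_gold^0.31 = 3.9570^0.31 ≈ 1.5317.

y_gold ≈ 1.5317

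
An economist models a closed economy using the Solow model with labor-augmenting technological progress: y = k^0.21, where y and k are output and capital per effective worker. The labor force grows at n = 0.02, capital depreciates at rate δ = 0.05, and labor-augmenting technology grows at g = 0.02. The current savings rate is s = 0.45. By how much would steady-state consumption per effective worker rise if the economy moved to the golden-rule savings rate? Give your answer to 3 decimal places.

Δc ≈ 0.146

Break-even investment rate: n + g + δ = 0.02 + 0.02 + 0.05 = 0.09.
Current steady state (s = 0.45): k* = (0.45/0.09)^(1/0.79) ≈ 7.6696, y* = 7.6696^0.21 ≈ 1.5339, c* = (1−0.45)·1.5339 ≈ 0.8437.
At the golden rule the marginal product of capital equals n+g+δ: 0.21·k^(0.21−1) = 0.09. Solving, k_gold = (0.21/0.09)^(1/0.79) ≈ 2.9228.
y_gold = 2.9228^0.21 ≈ 1.2526, c_gold = y_gold − 0.09·k_gold ≈ 0.9896.
Gain: Δc = 0.9896 − 0.8437 ≈ 0.1459.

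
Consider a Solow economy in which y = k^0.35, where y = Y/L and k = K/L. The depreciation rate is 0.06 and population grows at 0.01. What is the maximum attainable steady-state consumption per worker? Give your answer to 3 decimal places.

Capital per worker breaks even when investment replaces (n + δ)·k; here n + δ = 0.07.
At the golden rule the marginal product of capital equals n+δ: 0.35·k^(0.35−1) = 0.07. Solving, k_gold = (0.35/0.07)^(1/0.65) ≈ 11.8943.
y_gold = 11.8943^0.35 ≈ 2.3789.
c_gold = y_gold − (n+δ)·k_gold = 2.3789 − 0.07·11.8943 ≈ 1.5463.

c_gold ≈ 1.546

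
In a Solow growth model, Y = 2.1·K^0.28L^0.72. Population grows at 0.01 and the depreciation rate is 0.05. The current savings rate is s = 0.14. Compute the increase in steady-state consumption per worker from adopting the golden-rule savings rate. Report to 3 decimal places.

Δc ≈ 0.322

n + δ = 0.01 + 0.05 = 0.06.
Current steady state (s = 0.14): k* = (0.14·2.1/0.06)^(1/0.72) ≈ 9.0909, y* = 2.1·9.0909^0.28 ≈ 3.8961, c* = (1−0.14)·3.8961 ≈ 3.3506.
Maximizing c = f(k) − (n+δ)·k gives f'(k) = n+δ, i.e. 0.28·2.1·k^(0.28−1) = 0.06, so k_gold = (0.28·2.1/0.06)^(1/0.72) ≈ 23.8069.
y_gold = 2.1·23.8069^0.28 ≈ 5.1015, c_gold = y_gold − 0.06·k_gold ≈ 3.6731.
Gain: Δc = 3.6731 − 3.3506 ≈ 0.3224.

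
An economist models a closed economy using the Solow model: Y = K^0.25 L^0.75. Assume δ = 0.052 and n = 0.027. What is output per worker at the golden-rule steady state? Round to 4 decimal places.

y_gold ≈ 1.4682

Break-even investment rate: n + δ = 0.027 + 0.052 = 0.079.
Maximizing c = f(k) − (n+δ)·k gives f'(k) = n+δ, i.e. 0.25·k^(0.25−1) = 0.079, so k_gold = (0.25/0.079)^(1/0.75) ≈ 4.6461.
Output: y_gold = k_gold^0.25 = 4.6461^0.25 ≈ 1.4682.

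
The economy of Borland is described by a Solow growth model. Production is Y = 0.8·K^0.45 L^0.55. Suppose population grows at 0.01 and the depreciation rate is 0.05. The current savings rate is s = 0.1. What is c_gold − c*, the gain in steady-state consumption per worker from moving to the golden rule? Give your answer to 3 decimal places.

The effective depreciation rate is n + δ = 0.01 + 0.05 = 0.06.
Current steady state (s = 0.1): k* = (0.1·0.8/0.06)^(1/0.55) ≈ 1.6872, y* = 0.8·1.6872^0.45 ≈ 1.0123, c* = (1−0.1)·1.0123 ≈ 0.9111.
Setting f'(k) = n+δ gives 0.45·0.8·k^(0.45−1) = 0.06, hence k_gold = (0.45·0.8/0.06)^(1/0.55) ≈ 25.9908.
y_gold = 0.8·25.9908^0.45 ≈ 3.4654, c_gold = y_gold − 0.06·k_gold ≈ 1.9060.
Gain: Δc = 1.9060 − 0.9111 ≈ 0.9949.

Δc ≈ 0.995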